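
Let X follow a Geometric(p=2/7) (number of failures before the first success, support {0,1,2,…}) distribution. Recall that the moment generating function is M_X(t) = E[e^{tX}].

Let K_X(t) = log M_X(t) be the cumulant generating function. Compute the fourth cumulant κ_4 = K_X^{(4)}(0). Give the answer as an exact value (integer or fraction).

κ_4 = K^(4)(0) = 3745/8

M_X(t) = 2/(7*(1 - 5*e^(t)/7))
K_X(t) = log M_X(t) = -log(1 - 5*e^(t)/7) - log(7) + log(2)
K^(4)(t) = (875*e^(3*t) + 4900*e^(2*t) + 1715*e^(t))/(625*e^(4*t) - 3500*e^(3*t) + 7350*e^(2*t) - 6860*e^(t) + 2401)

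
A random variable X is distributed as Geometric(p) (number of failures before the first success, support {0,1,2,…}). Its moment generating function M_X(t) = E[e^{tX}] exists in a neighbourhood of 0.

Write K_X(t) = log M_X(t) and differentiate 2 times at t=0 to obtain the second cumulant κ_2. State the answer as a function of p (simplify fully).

M_X(t) = p/(-(1 - p)*e^(t) + 1)
K_X(t) = log M_X(t) = log(p) - log(-(1 - p)*e^(t) + 1)
K′(t) = (-p*e^(t) + e^(t))/(p*e^(t) - e^(t) + 1)
K′′(t) = (-p*e^(t) + e^(t))/(p^2*e^(2*t) - 2*p*e^(2*t) + 2*p*e^(t) + e^(2*t) - 2*e^(t) + 1)

κ_2 = K′′(0) = (1 - p)/p^2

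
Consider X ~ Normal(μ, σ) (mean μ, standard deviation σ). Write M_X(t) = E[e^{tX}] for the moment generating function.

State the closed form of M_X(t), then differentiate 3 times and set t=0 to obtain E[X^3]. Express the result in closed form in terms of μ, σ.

E[X^3] = M^(3)(0) = μ*(μ^2 + 3*σ^2)

M_X(t) = e^(μ*t + σ^2*t^2/2)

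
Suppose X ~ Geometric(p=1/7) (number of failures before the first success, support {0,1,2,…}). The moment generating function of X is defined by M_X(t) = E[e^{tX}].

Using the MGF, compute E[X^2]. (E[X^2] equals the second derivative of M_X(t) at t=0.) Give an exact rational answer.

M_X(t) = 1/(7*(1 - 6*e^(t)/7))
D^2[M](t) = (-36*e^(2*t) - 42*e^(t))/(216*e^(3*t) - 756*e^(2*t) + 882*e^(t) - 343)

E[X^2] = D^2[M](0) = 78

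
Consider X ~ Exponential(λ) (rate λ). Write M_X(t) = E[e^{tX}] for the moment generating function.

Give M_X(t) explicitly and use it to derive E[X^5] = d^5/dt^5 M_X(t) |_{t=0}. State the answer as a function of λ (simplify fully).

M_X(t) = λ/(λ - t)
M^(5)(t) = 120*λ/(λ^6 - 6*λ^5*t + 15*λ^4*t^2 - 20*λ^3*t^3 + 15*λ^2*t^4 - 6*λ*t^5 + t^6)

E[X^5] = M^(5)(0) = 120/λ^5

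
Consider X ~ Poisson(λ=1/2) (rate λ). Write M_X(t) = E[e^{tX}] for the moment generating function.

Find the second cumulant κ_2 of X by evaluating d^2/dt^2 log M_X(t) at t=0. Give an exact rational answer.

κ_2 = K^(2)(0) = 1/2

M_X(t) = e^(e^(t)/2 - 1/2)
K_X(t) = log M_X(t) = e^(t)/2 - 1/2
K^(2)(t) = e^(t)/2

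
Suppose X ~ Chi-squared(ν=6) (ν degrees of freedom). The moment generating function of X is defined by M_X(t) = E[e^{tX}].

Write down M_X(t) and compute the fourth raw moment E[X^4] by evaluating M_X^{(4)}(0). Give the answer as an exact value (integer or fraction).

M_X(t) = (1 - 2*t)^(-3)
M^(4)(t) = -5760/(128*t^7 - 448*t^6 + 672*t^5 - 560*t^4 + 280*t^3 - 84*t^2 + 14*t - 1)

E[X^4] = M^(4)(0) = 5760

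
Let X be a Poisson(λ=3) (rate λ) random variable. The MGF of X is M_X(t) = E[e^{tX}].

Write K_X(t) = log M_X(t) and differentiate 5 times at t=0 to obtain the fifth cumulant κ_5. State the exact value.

M_X(t) = e^(3*e^(t) - 3)
K_X(t) = log M_X(t) = 3*e^(t) - 3
D^5[K](t) = 3*e^(t)

κ_5 = D^5[K](0) = 3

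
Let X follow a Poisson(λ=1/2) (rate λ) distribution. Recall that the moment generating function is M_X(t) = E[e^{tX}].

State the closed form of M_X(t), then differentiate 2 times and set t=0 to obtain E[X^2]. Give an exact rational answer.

E[X^2] = M′′(0) = 3/4

M_X(t) = e^(e^(t)/2 - 1/2)
M′(t) = e^(-1/2)*e^(t)*e^(e^(t)/2)/2
M′′(t) = (e^(2*t)*e^(e^(t)/2) + 2*e^(t)*e^(e^(t)/2))*e^(-1/2)/4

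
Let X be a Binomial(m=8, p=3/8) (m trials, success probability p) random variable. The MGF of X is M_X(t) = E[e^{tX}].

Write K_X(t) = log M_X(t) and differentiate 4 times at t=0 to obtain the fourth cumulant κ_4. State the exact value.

κ_4 = K′′′′(0) = -195/256

M_X(t) = (3*e^(t)/8 + 5/8)^8
K_X(t) = log M_X(t) = 8*log(3*e^(t)/8 + 5/8)
K′(t) = 24*e^(t)/(3*e^(t) + 5)
K′′(t) = 120*e^(t)/(9*e^(2*t) + 30*e^(t) + 25)
K′′′(t) = (-360*e^(2*t) + 600*e^(t))/(27*e^(3*t) + 135*e^(2*t) + 225*e^(t) + 125)
K′′′′(t) = (1080*e^(3*t) - 7200*e^(2*t) + 3000*e^(t))/(81*e^(4*t) + 540*e^(3*t) + 1350*e^(2*t) + 1500*e^(t) + 625)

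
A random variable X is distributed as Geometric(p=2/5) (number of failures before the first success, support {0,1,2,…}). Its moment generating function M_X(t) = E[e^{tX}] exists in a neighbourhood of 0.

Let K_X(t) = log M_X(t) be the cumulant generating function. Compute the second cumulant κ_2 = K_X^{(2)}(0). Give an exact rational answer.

M_X(t) = 2/(5*(1 - 3*e^(t)/5))
K_X(t) = log M_X(t) = -log(1 - 3*e^(t)/5) - log(5) + log(2)
D^2[K](t) = 15*e^(t)/(9*e^(2*t) - 30*e^(t) + 25)

κ_2 = D^2[K](0) = 15/4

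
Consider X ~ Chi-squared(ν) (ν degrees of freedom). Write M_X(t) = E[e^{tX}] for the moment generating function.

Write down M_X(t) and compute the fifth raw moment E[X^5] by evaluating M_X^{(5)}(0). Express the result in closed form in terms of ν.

M_X(t) = (1 - 2*t)^(-ν/2)

E[X^5] = D^5[M](0) = ν*(ν^4 + 20*ν^3 + 140*ν^2 + 400*ν + 384)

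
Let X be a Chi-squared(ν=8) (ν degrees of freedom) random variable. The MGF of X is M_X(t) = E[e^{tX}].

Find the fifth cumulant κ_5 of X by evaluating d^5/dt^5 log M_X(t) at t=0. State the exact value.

κ_5 = K^(5)(0) = 3072

M_X(t) = (1 - 2*t)^(-4)
K_X(t) = log M_X(t) = -4*log(1 - 2*t)
K^(5)(t) = -3072/(32*t^5 - 80*t^4 + 80*t^3 - 40*t^2 + 10*t - 1)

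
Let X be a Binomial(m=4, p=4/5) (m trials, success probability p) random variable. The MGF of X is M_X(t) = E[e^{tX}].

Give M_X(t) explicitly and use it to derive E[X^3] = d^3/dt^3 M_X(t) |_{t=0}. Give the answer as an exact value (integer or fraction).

E[X^3] = M^(3)(0) = 4816/125

M_X(t) = (4*e^(t)/5 + 1/5)^4
M^(3)(t) = 16384*e^(4*t)/625 + 6912*e^(3*t)/625 + 768*e^(2*t)/625 + 16*e^(t)/625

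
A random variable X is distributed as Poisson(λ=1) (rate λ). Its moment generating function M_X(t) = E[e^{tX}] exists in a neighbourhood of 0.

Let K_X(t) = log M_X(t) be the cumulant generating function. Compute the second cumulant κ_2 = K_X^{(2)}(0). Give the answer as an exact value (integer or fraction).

M_X(t) = e^(e^(t) - 1)
K_X(t) = log M_X(t) = e^(t) - 1
dK/dt = e^(t)
d^2K/dt^2 = e^(t)

κ_2 = d^2K/dt^2 |_{t=0} = 1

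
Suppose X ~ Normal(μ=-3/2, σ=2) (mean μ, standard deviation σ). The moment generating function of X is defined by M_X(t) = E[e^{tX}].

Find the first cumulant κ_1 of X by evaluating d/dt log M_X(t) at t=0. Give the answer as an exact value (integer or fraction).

M_X(t) = e^(2*t^2 - 3*t/2)
K_X(t) = log M_X(t) = 2*t^2 - 3*t/2
dK/dt = 4*t - 3/2

κ_1 = dK/dt |_{t=0} = -3/2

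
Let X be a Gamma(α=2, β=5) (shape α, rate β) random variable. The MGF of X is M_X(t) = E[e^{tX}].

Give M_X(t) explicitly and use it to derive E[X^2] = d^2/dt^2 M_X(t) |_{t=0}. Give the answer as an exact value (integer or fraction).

M_X(t) = 25/(5 - t)^2
M^(2)(t) = 150/(t^4 - 20*t^3 + 150*t^2 - 500*t + 625)

E[X^2] = M^(2)(0) = 6/25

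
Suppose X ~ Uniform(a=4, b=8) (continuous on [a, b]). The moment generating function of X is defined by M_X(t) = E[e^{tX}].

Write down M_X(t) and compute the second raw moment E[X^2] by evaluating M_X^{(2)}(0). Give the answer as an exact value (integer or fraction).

E[X^2] = M^(2)(0) = 112/3

M_X(t) = (e^(8*t) - e^(4*t))/(4*t)
M^(2)(t) = (32*t^2*e^(8*t) - 8*t^2*e^(4*t) - 8*t*e^(8*t) + 4*t*e^(4*t) + e^(8*t) - e^(4*t))/(2*t^3)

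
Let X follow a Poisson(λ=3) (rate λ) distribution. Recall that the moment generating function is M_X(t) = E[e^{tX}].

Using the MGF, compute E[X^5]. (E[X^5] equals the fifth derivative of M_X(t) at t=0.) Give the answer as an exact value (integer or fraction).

E[X^5] = D^5[M](0) = 1866

M_X(t) = e^(3*e^(t) - 3)
D^5[M](t) = (243*e^(5*t)*e^(3*e^(t)) + 810*e^(4*t)*e^(3*e^(t)) + 675*e^(3*t)*e^(3*e^(t)) + 135*e^(2*t)*e^(3*e^(t)) + 3*e^(t)*e^(3*e^(t)))*e^(-3)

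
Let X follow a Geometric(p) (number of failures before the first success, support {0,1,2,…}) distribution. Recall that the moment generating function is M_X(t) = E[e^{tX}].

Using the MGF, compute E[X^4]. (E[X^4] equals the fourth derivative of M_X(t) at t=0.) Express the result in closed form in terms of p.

M_X(t) = p/(-(1 - p)*e^(t) + 1)

E[X^4] = D^4[M](0) = 1 - 15/p + 50/p^2 - 60/p^3 + 24/p^4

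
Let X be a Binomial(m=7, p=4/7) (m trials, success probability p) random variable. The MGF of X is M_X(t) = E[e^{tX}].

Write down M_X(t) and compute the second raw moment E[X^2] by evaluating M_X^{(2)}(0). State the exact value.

E[X^2] = M^(2)(0) = 124/7

M_X(t) = (4*e^(t)/7 + 3/7)^7
M^(2)(t) = 16384*e^(7*t)/16807 + 442368*e^(6*t)/117649 + 691200*e^(5*t)/117649 + 552960*e^(4*t)/117649 + 233280*e^(3*t)/117649 + 46656*e^(2*t)/117649 + 2916*e^(t)/117649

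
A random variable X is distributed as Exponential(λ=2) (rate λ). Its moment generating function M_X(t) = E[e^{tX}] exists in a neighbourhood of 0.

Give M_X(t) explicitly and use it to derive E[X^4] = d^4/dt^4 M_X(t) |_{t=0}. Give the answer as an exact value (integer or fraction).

M_X(t) = 2/(2 - t)
M′(t) = 2/(t^2 - 4*t + 4)
M′′(t) = -4/(t^3 - 6*t^2 + 12*t - 8)
M′′′(t) = 12/(t^4 - 8*t^3 + 24*t^2 - 32*t + 16)
M′′′′(t) = -48/(t^5 - 10*t^4 + 40*t^3 - 80*t^2 + 80*t - 32)

E[X^4] = M′′′′(0) = 3/2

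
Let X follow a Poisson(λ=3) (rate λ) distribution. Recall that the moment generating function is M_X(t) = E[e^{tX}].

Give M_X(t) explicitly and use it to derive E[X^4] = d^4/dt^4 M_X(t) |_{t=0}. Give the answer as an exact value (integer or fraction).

E[X^4] = M^(4)(0) = 309

M_X(t) = e^(3*e^(t) - 3)
M^(4)(t) = (81*e^(4*t)*e^(3*e^(t)) + 162*e^(3*t)*e^(3*e^(t)) + 63*e^(2*t)*e^(3*e^(t)) + 3*e^(t)*e^(3*e^(t)))*e^(-3)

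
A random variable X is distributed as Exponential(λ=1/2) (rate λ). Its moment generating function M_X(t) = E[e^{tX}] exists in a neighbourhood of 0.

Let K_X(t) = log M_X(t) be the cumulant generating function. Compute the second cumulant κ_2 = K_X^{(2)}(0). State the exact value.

κ_2 = K^(2)(0) = 4

M_X(t) = 1/(2*(1/2 - t))
K_X(t) = log M_X(t) = -log(1/2 - t) - log(2)
K^(2)(t) = 4/(4*t^2 - 4*t + 1)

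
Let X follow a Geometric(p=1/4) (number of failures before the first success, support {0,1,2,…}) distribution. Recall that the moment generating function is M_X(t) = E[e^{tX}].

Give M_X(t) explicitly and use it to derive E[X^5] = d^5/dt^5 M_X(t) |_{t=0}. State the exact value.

M_X(t) = 1/(4*(1 - 3*e^(t)/4))

E[X^5] = M^(5)(0) = 52923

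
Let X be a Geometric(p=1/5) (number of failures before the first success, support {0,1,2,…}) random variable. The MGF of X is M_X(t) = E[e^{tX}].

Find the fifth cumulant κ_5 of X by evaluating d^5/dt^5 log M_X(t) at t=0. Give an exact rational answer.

M_X(t) = 1/(5*(1 - 4*e^(t)/5))
K_X(t) = log M_X(t) = -log(1 - 4*e^(t)/5) - log(5)
K′(t) = -4*e^(t)/(4*e^(t) - 5)
K′′(t) = 20*e^(t)/(16*e^(2*t) - 40*e^(t) + 25)
K′′′(t) = (-80*e^(2*t) - 100*e^(t))/(64*e^(3*t) - 240*e^(2*t) + 300*e^(t) - 125)
K′′′′(t) = (320*e^(3*t) + 1600*e^(2*t) + 500*e^(t))/(256*e^(4*t) - 1280*e^(3*t) + 2400*e^(2*t) - 2000*e^(t) + 625)
K′′′′′(t) = (-1280*e^(4*t) - 17600*e^(3*t) - 22000*e^(2*t) - 2500*e^(t))/(1024*e^(5*t) - 6400*e^(4*t) + 16000*e^(3*t) - 20000*e^(2*t) + 12500*e^(t) - 3125)

κ_5 = K′′′′′(0) = 43380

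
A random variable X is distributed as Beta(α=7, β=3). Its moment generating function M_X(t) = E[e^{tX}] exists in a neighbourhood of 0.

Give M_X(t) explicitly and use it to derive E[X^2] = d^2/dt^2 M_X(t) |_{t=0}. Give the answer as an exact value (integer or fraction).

E[X^2] = M′′(0) = 28/55

M_X(t) = ₁F₁(7; 10; t)
M′(t) = 7*₁F₁(8; 11; t)/10
M′′(t) = 28*₁F₁(9; 12; t)/55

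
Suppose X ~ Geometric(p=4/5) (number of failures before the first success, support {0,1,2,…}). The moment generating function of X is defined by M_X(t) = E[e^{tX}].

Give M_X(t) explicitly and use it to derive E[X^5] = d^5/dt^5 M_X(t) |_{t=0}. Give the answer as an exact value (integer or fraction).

E[X^5] = D^5[M](0) = 707/128

M_X(t) = 4/(5*(1 - e^(t)/5))
D^5[M](t) = (4*e^(5*t) + 520*e^(4*t) + 6600*e^(3*t) + 13000*e^(2*t) + 2500*e^(t))/(e^(6*t) - 30*e^(5*t) + 375*e^(4*t) - 2500*e^(3*t) + 9375*e^(2*t) - 18750*e^(t) + 15625)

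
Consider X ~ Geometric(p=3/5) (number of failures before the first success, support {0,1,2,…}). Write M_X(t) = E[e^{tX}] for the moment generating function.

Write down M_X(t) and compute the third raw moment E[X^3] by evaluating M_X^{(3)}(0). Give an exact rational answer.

E[X^3] = M^(3)(0) = 46/9

M_X(t) = 3/(5*(1 - 2*e^(t)/5))
M^(3)(t) = (24*e^(3*t) + 240*e^(2*t) + 150*e^(t))/(16*e^(4*t) - 160*e^(3*t) + 600*e^(2*t) - 1000*e^(t) + 625)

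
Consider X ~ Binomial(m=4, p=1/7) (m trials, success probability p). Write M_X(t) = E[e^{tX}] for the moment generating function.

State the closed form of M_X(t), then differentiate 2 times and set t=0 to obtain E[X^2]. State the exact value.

E[X^2] = M^(2)(0) = 40/49

M_X(t) = (e^(t)/7 + 6/7)^4
M^(2)(t) = 16*e^(4*t)/2401 + 216*e^(3*t)/2401 + 864*e^(2*t)/2401 + 864*e^(t)/2401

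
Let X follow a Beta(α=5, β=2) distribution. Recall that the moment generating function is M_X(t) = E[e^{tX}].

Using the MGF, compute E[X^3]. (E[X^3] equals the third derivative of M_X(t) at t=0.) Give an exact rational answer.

E[X^3] = M′′′(0) = 5/12

M_X(t) = ₁F₁(5; 7; t)
M′(t) = 5*₁F₁(6; 8; t)/7
M′′(t) = 15*₁F₁(7; 9; t)/28
M′′′(t) = 5*₁F₁(8; 10; t)/12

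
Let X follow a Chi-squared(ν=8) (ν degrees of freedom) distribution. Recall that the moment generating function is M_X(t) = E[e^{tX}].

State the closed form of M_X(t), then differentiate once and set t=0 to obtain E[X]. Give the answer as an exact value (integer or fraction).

M_X(t) = (1 - 2*t)^(-4)
M^(1)(t) = -8/(32*t^5 - 80*t^4 + 80*t^3 - 40*t^2 + 10*t - 1)

E[X] = M^(1)(0) = 8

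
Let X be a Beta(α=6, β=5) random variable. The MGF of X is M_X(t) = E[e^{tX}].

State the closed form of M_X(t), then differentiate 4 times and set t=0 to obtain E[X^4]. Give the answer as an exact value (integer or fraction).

M_X(t) = ₁F₁(6; 11; t)
D^4[M](t) = 18*₁F₁(10; 15; t)/143

E[X^4] = D^4[M](0) = 18/143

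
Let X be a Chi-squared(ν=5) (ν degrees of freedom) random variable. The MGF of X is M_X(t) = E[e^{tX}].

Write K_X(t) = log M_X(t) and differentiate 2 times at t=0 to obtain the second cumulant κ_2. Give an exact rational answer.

κ_2 = D^2[K](0) = 10

M_X(t) = (1 - 2*t)^(-5/2)
K_X(t) = log M_X(t) = -5*log(1 - 2*t)/2
D^2[K](t) = 10/(4*t^2 - 4*t + 1)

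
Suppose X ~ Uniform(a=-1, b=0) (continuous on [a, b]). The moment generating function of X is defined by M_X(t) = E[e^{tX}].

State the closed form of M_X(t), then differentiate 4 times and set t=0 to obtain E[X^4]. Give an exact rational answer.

M_X(t) = (1 - e^(-t))/t
dM/dt = (t - e^(t) + 1)*e^(-t)/t^2
d^2M/dt^2 = (-t^2 - 2*t + 2*e^(t) - 2)*e^(-t)/t^3
d^3M/dt^3 = (t^3 + 3*t^2 + 6*t - 6*e^(t) + 6)*e^(-t)/t^4
d^4M/dt^4 = (-t^4 - 4*t^3 - 12*t^2 - 24*t + 24*e^(t) - 24)*e^(-t)/t^5

E[X^4] = d^4M/dt^4 |_{t=0} = 1/5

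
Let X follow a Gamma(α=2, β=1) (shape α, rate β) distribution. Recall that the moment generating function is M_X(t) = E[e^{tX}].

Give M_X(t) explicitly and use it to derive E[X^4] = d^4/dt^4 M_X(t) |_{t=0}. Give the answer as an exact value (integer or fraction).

E[X^4] = M^(4)(0) = 120

M_X(t) = (1 - t)^(-2)
M^(4)(t) = 120/(t^6 - 6*t^5 + 15*t^4 - 20*t^3 + 15*t^2 - 6*t + 1)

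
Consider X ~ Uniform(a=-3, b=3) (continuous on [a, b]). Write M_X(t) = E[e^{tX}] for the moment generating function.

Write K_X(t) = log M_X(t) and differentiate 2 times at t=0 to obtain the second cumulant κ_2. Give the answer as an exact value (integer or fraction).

M_X(t) = (e^(3*t) - e^(-3*t))/(6*t)
K_X(t) = log M_X(t) = -log(t) + log(e^(3*t) - e^(-3*t)) - log(6)
D^2[K](t) = (-36*t^2*e^(6*t) + e^(12*t) - 2*e^(6*t) + 1)/(t^2*e^(12*t) - 2*t^2*e^(6*t) + t^2)

κ_2 = D^2[K](0) = 3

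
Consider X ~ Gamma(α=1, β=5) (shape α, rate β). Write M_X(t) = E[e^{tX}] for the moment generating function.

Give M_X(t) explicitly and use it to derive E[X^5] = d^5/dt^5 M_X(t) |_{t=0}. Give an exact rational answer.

M_X(t) = 5/(5 - t)
M′(t) = 5/(t^2 - 10*t + 25)
M′′(t) = -10/(t^3 - 15*t^2 + 75*t - 125)
M′′′(t) = 30/(t^4 - 20*t^3 + 150*t^2 - 500*t + 625)
M′′′′(t) = -120/(t^5 - 25*t^4 + 250*t^3 - 1250*t^2 + 3125*t - 3125)
M′′′′′(t) = 600/(t^6 - 30*t^5 + 375*t^4 - 2500*t^3 + 9375*t^2 - 18750*t + 15625)

E[X^5] = M′′′′′(0) = 24/625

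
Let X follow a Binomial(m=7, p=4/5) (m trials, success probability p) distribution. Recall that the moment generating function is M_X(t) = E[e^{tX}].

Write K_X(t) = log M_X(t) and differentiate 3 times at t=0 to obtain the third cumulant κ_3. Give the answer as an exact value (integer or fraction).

M_X(t) = (4*e^(t)/5 + 1/5)^7
K_X(t) = log M_X(t) = 7*log(4*e^(t)/5 + 1/5)
K^(3)(t) = (-112*e^(2*t) + 28*e^(t))/(64*e^(3*t) + 48*e^(2*t) + 12*e^(t) + 1)

κ_3 = K^(3)(0) = -84/125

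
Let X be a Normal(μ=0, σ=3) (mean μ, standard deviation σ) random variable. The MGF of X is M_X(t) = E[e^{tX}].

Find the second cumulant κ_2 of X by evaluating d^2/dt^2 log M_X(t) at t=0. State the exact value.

κ_2 = K^(2)(0) = 9

M_X(t) = e^(9*t^2/2)
K_X(t) = log M_X(t) = 9*t^2/2
K^(2)(t) = 9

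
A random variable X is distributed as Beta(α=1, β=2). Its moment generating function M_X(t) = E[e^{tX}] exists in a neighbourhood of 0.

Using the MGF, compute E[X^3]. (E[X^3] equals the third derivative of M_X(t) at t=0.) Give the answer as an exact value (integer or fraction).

E[X^3] = d^3M/dt^3 |_{t=0} = 1/10

M_X(t) = ₁F₁(1; 3; t)
dM/dt = ₁F₁(2; 4; t)/3
d^2M/dt^2 = ₁F₁(3; 5; t)/6
d^3M/dt^3 = ₁F₁(4; 6; t)/10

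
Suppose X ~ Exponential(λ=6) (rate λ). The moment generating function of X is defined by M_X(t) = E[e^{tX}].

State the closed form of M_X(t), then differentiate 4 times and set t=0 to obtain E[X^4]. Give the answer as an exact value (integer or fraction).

E[X^4] = D^4[M](0) = 1/54

M_X(t) = 6/(6 - t)
D^4[M](t) = -144/(t^5 - 30*t^4 + 360*t^3 - 2160*t^2 + 6480*t - 7776)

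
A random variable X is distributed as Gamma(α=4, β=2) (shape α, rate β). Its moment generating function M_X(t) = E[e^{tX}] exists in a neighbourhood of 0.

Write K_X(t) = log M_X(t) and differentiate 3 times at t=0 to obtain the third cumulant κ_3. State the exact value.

M_X(t) = 16/(2 - t)^4
K_X(t) = log M_X(t) = -4*log(2 - t) + 4*log(2)
K^(3)(t) = -8/(t^3 - 6*t^2 + 12*t - 8)

κ_3 = K^(3)(0) = 1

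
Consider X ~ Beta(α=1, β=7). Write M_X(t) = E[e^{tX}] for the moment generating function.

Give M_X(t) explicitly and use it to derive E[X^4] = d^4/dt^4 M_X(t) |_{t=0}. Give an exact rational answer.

M_X(t) = ₁F₁(1; 8; t)
M^(4)(t) = ₁F₁(5; 12; t)/330

E[X^4] = M^(4)(0) = 1/330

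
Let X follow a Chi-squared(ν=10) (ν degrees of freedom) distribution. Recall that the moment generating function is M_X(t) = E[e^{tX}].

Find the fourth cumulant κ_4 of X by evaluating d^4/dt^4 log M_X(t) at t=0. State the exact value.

κ_4 = d^4K/dt^4 |_{t=0} = 480

M_X(t) = (1 - 2*t)^(-5)
K_X(t) = log M_X(t) = -5*log(1 - 2*t)
dK/dt = -10/(2*t - 1)
d^2K/dt^2 = 20/(4*t^2 - 4*t + 1)
d^3K/dt^3 = -80/(8*t^3 - 12*t^2 + 6*t - 1)
d^4K/dt^4 = 480/(16*t^4 - 32*t^3 + 24*t^2 - 8*t + 1)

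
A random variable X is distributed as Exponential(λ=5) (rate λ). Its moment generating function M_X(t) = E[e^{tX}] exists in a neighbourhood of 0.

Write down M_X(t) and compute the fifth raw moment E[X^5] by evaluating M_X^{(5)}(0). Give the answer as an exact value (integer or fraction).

M_X(t) = 5/(5 - t)
M^(5)(t) = 600/(t^6 - 30*t^5 + 375*t^4 - 2500*t^3 + 9375*t^2 - 18750*t + 15625)

E[X^5] = M^(5)(0) = 24/625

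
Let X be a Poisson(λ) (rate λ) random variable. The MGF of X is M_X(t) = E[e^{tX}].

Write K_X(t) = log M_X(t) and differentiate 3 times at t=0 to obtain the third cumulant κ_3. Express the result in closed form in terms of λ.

M_X(t) = e^(λ*(e^(t) - 1))
K_X(t) = log M_X(t) = λ*(e^(t) - 1)
K′(t) = λ*e^(t)
K′′(t) = λ*e^(t)
K′′′(t) = λ*e^(t)

κ_3 = K′′′(0) = λ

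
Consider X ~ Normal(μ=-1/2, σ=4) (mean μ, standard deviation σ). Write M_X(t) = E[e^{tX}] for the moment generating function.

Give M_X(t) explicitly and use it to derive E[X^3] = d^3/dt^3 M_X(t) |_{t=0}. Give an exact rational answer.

M_X(t) = e^(8*t^2 - t/2)
D^3[M](t) = (32768*t^3*e^(8*t^2) - 3072*t^2*e^(8*t^2) + 6240*t*e^(8*t^2) - 193*e^(8*t^2))*e^(-t/2)/8

E[X^3] = D^3[M](0) = -193/8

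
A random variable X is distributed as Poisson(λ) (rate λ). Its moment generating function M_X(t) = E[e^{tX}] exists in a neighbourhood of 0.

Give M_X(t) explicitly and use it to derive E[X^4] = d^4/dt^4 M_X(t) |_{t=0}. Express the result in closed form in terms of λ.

E[X^4] = M^(4)(0) = λ*(λ^3 + 6*λ^2 + 7*λ + 1)

M_X(t) = e^(λ*(e^(t) - 1))
M^(4)(t) = (λ^4*e^(4*t)*e^(λ*e^(t)) + 6*λ^3*e^(3*t)*e^(λ*e^(t)) + 7*λ^2*e^(2*t)*e^(λ*e^(t)) + λ*e^(t)*e^(λ*e^(t)))*e^(-λ)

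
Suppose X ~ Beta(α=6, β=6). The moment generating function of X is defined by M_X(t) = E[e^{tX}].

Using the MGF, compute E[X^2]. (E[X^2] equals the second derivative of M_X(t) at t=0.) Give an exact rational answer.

E[X^2] = M′′(0) = 7/26

M_X(t) = ₁F₁(6; 12; t)
M′(t) = ₁F₁(7; 13; t)/2
M′′(t) = 7*₁F₁(8; 14; t)/26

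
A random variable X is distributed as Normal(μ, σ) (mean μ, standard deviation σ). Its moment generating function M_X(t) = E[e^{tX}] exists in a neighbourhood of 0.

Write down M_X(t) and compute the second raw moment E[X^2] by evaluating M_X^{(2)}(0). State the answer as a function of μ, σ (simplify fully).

M_X(t) = e^(μ*t + σ^2*t^2/2)
dM/dt = μ*e^(μ*t)*e^(σ^2*t^2/2) + σ^2*t*e^(μ*t)*e^(σ^2*t^2/2)
d^2M/dt^2 = μ^2*e^(μ*t)*e^(σ^2*t^2/2) + 2*μ*σ^2*t*e^(μ*t)*e^(σ^2*t^2/2) + σ^4*t^2*e^(μ*t)*e^(σ^2*t^2/2) + σ^2*e^(μ*t)*e^(σ^2*t^2/2)

E[X^2] = d^2M/dt^2 |_{t=0} = μ^2 + σ^2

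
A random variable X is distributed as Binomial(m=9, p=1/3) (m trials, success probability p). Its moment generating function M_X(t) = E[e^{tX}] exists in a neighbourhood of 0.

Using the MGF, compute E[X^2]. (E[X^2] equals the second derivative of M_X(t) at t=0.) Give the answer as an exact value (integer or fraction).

M_X(t) = (e^(t)/3 + 2/3)^9

E[X^2] = d^2M/dt^2 |_{t=0} = 11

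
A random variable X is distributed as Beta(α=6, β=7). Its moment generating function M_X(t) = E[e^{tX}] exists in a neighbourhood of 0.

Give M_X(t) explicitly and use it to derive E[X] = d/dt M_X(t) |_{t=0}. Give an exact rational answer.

E[X] = D[M](0) = 6/13

M_X(t) = ₁F₁(6; 13; t)
D[M](t) = 6*₁F₁(7; 14; t)/13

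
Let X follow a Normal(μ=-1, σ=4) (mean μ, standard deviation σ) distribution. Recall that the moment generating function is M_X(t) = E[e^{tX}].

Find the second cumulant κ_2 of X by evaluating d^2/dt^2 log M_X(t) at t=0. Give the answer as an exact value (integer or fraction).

κ_2 = d^2K/dt^2 |_{t=0} = 16

M_X(t) = e^(8*t^2 - t)
K_X(t) = log M_X(t) = 8*t^2 - t
dK/dt = 16*t - 1
d^2K/dt^2 = 16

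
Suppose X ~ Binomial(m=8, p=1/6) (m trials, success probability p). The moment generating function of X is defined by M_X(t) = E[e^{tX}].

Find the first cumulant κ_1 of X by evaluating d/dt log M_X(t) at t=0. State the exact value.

κ_1 = K′(0) = 4/3

M_X(t) = (e^(t)/6 + 5/6)^8
K_X(t) = log M_X(t) = 8*log(e^(t)/6 + 5/6)
K′(t) = 8*e^(t)/(e^(t) + 5)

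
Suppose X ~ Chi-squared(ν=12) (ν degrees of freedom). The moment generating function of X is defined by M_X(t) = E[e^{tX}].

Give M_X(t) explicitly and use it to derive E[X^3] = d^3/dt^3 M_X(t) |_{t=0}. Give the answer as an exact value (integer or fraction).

M_X(t) = (1 - 2*t)^(-6)
D^3[M](t) = -2688/(512*t^9 - 2304*t^8 + 4608*t^7 - 5376*t^6 + 4032*t^5 - 2016*t^4 + 672*t^3 - 144*t^2 + 18*t - 1)

E[X^3] = D^3[M](0) = 2688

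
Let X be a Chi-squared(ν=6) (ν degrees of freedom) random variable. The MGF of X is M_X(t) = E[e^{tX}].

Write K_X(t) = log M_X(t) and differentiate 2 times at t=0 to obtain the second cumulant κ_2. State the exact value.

κ_2 = d^2K/dt^2 |_{t=0} = 12

M_X(t) = (1 - 2*t)^(-3)
K_X(t) = log M_X(t) = -3*log(1 - 2*t)
dK/dt = -6/(2*t - 1)
d^2K/dt^2 = 12/(4*t^2 - 4*t + 1)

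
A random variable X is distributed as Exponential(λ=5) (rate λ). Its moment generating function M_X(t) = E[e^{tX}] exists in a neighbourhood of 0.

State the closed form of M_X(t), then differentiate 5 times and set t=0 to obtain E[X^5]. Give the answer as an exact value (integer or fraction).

E[X^5] = M^(5)(0) = 24/625

M_X(t) = 5/(5 - t)
M^(5)(t) = 600/(t^6 - 30*t^5 + 375*t^4 - 2500*t^3 + 9375*t^2 - 18750*t + 15625)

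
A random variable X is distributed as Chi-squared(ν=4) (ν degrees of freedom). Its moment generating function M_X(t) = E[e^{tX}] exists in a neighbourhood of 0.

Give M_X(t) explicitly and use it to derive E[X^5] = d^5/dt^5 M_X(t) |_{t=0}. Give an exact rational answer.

E[X^5] = M^(5)(0) = 23040

M_X(t) = (1 - 2*t)^(-2)
M^(5)(t) = -23040/(128*t^7 - 448*t^6 + 672*t^5 - 560*t^4 + 280*t^3 - 84*t^2 + 14*t - 1)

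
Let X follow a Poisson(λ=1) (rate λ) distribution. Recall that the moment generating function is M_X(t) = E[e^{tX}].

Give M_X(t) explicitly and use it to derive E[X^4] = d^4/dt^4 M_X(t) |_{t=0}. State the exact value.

M_X(t) = e^(e^(t) - 1)
dM/dt = e^(-1)*e^(t)*e^(e^(t))
d^2M/dt^2 = (e^(2*t)*e^(e^(t)) + e^(t)*e^(e^(t)))*e^(-1)
d^3M/dt^3 = (e^(3*t)*e^(e^(t)) + 3*e^(2*t)*e^(e^(t)) + e^(t)*e^(e^(t)))*e^(-1)
d^4M/dt^4 = (e^(4*t)*e^(e^(t)) + 6*e^(3*t)*e^(e^(t)) + 7*e^(2*t)*e^(e^(t)) + e^(t)*e^(e^(t)))*e^(-1)

E[X^4] = d^4M/dt^4 |_{t=0} = 15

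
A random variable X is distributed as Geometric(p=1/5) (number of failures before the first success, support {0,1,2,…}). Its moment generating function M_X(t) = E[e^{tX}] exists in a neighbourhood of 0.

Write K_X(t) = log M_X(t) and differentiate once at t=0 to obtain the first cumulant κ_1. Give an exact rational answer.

κ_1 = K^(1)(0) = 4

M_X(t) = 1/(5*(1 - 4*e^(t)/5))
K_X(t) = log M_X(t) = -log(1 - 4*e^(t)/5) - log(5)
K^(1)(t) = -4*e^(t)/(4*e^(t) - 5)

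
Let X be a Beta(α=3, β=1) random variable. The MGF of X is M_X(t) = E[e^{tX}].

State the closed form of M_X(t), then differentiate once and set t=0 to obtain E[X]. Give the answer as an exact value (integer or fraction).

M_X(t) = ₁F₁(3; 4; t)
D[M](t) = 3*₁F₁(4; 5; t)/4

E[X] = D[M](0) = 3/4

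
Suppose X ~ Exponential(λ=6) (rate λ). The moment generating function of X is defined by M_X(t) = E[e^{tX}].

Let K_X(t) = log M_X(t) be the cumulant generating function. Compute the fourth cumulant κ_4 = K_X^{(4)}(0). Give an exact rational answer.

M_X(t) = 6/(6 - t)
K_X(t) = log M_X(t) = -log(6 - t) + log(6)
K′(t) = -1/(t - 6)
K′′(t) = 1/(t^2 - 12*t + 36)
K′′′(t) = -2/(t^3 - 18*t^2 + 108*t - 216)
K′′′′(t) = 6/(t^4 - 24*t^3 + 216*t^2 - 864*t + 1296)

κ_4 = K′′′′(0) = 1/216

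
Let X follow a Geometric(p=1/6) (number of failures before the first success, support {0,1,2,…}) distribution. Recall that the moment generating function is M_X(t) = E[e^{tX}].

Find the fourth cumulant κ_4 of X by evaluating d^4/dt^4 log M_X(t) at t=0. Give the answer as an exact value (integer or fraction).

M_X(t) = 1/(6*(1 - 5*e^(t)/6))
K_X(t) = log M_X(t) = -log(1 - 5*e^(t)/6) - log(6)
K′(t) = -5*e^(t)/(5*e^(t) - 6)
K′′(t) = 30*e^(t)/(25*e^(2*t) - 60*e^(t) + 36)
K′′′(t) = (-150*e^(2*t) - 180*e^(t))/(125*e^(3*t) - 450*e^(2*t) + 540*e^(t) - 216)
K′′′′(t) = (750*e^(3*t) + 3600*e^(2*t) + 1080*e^(t))/(625*e^(4*t) - 3000*e^(3*t) + 5400*e^(2*t) - 4320*e^(t) + 1296)

κ_4 = K′′′′(0) = 5430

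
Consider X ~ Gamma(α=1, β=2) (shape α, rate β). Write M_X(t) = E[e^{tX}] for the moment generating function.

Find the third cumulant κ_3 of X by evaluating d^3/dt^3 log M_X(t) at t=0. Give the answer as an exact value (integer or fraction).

M_X(t) = 2/(2 - t)
K_X(t) = log M_X(t) = -log(2 - t) + log(2)
D^3[K](t) = -2/(t^3 - 6*t^2 + 12*t - 8)

κ_3 = D^3[K](0) = 1/4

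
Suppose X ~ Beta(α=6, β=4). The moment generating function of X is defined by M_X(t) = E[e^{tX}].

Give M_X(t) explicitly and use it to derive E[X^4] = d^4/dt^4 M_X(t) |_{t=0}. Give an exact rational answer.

M_X(t) = ₁F₁(6; 10; t)
M′(t) = 3*₁F₁(7; 11; t)/5
M′′(t) = 21*₁F₁(8; 12; t)/55
M′′′(t) = 14*₁F₁(9; 13; t)/55
M′′′′(t) = 126*₁F₁(10; 14; t)/715

E[X^4] = M′′′′(0) = 126/715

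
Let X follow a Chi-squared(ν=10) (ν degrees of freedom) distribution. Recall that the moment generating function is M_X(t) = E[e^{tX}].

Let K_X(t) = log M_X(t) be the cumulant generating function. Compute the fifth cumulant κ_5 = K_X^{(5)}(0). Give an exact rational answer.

M_X(t) = (1 - 2*t)^(-5)
K_X(t) = log M_X(t) = -5*log(1 - 2*t)
dK/dt = -10/(2*t - 1)
d^2K/dt^2 = 20/(4*t^2 - 4*t + 1)
d^3K/dt^3 = -80/(8*t^3 - 12*t^2 + 6*t - 1)
d^4K/dt^4 = 480/(16*t^4 - 32*t^3 + 24*t^2 - 8*t + 1)
d^5K/dt^5 = -3840/(32*t^5 - 80*t^4 + 80*t^3 - 40*t^2 + 10*t - 1)

κ_5 = d^5K/dt^5 |_{t=0} = 3840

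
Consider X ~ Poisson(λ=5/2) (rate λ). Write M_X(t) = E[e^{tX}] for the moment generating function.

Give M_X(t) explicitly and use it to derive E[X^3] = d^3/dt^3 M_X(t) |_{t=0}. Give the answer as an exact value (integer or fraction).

E[X^3] = M′′′(0) = 295/8

M_X(t) = e^(5*e^(t)/2 - 5/2)
M′(t) = 5*e^(-5/2)*e^(t)*e^(5*e^(t)/2)/2
M′′(t) = (25*e^(2*t)*e^(5*e^(t)/2) + 10*e^(t)*e^(5*e^(t)/2))*e^(-5/2)/4
M′′′(t) = (125*e^(3*t)*e^(5*e^(t)/2) + 150*e^(2*t)*e^(5*e^(t)/2) + 20*e^(t)*e^(5*e^(t)/2))*e^(-5/2)/8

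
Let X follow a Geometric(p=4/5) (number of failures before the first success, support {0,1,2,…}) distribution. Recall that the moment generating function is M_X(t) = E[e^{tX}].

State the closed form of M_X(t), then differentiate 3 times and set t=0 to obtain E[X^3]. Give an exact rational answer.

M_X(t) = 4/(5*(1 - e^(t)/5))
M^(3)(t) = (4*e^(3*t) + 80*e^(2*t) + 100*e^(t))/(e^(4*t) - 20*e^(3*t) + 150*e^(2*t) - 500*e^(t) + 625)

E[X^3] = M^(3)(0) = 23/32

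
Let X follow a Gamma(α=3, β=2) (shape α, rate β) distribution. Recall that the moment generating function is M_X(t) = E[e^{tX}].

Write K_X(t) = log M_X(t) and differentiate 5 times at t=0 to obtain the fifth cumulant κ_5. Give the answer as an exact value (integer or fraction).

κ_5 = D^5[K](0) = 9/4

M_X(t) = 8/(2 - t)^3
K_X(t) = log M_X(t) = -3*log(2 - t) + 3*log(2)
D^5[K](t) = -72/(t^5 - 10*t^4 + 40*t^3 - 80*t^2 + 80*t - 32)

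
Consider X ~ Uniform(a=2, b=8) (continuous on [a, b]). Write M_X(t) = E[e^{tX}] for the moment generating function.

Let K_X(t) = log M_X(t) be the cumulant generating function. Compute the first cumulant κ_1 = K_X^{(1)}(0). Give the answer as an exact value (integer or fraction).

κ_1 = dK/dt |_{t=0} = 5

M_X(t) = (e^(8*t) - e^(2*t))/(6*t)
K_X(t) = log M_X(t) = -log(t) + log(e^(8*t) - e^(2*t)) - log(6)
dK/dt = (8*t*e^(6*t) - 2*t - e^(6*t) + 1)/(t*e^(6*t) - t)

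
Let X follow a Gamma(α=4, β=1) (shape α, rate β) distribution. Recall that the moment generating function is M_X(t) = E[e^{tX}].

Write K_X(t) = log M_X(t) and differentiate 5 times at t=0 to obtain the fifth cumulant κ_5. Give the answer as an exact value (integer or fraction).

κ_5 = K′′′′′(0) = 96

M_X(t) = (1 - t)^(-4)
K_X(t) = log M_X(t) = -4*log(1 - t)
K′(t) = -4/(t - 1)
K′′(t) = 4/(t^2 - 2*t + 1)
K′′′(t) = -8/(t^3 - 3*t^2 + 3*t - 1)
K′′′′(t) = 24/(t^4 - 4*t^3 + 6*t^2 - 4*t + 1)
K′′′′′(t) = -96/(t^5 - 5*t^4 + 10*t^3 - 10*t^2 + 5*t - 1)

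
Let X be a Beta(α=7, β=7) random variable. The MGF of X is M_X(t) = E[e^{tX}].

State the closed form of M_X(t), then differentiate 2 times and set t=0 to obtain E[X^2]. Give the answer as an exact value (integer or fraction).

E[X^2] = d^2M/dt^2 |_{t=0} = 4/15

M_X(t) = ₁F₁(7; 14; t)
dM/dt = ₁F₁(8; 15; t)/2
d^2M/dt^2 = 4*₁F₁(9; 16; t)/15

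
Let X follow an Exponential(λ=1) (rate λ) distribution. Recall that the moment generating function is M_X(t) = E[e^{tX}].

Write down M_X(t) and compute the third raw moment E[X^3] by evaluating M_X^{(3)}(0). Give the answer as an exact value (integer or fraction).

E[X^3] = D^3[M](0) = 6

M_X(t) = 1/(1 - t)
D^3[M](t) = 6/(t^4 - 4*t^3 + 6*t^2 - 4*t + 1)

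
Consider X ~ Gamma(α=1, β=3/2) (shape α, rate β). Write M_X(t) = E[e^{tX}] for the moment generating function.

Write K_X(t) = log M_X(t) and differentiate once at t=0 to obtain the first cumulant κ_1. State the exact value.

M_X(t) = 3/(2*(3/2 - t))
K_X(t) = log M_X(t) = -log(3/2 - t) - log(2) + log(3)
K^(1)(t) = -2/(2*t - 3)

κ_1 = K^(1)(0) = 2/3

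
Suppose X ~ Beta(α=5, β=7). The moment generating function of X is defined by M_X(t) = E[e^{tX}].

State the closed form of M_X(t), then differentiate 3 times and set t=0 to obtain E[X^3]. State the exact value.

M_X(t) = ₁F₁(5; 12; t)
dM/dt = 5*₁F₁(6; 13; t)/12
d^2M/dt^2 = 5*₁F₁(7; 14; t)/26
d^3M/dt^3 = 5*₁F₁(8; 15; t)/52

E[X^3] = d^3M/dt^3 |_{t=0} = 5/52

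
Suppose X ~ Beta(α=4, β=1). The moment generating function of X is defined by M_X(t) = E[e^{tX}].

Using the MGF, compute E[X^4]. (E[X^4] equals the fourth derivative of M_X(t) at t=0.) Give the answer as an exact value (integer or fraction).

M_X(t) = ₁F₁(4; 5; t)
D^4[M](t) = ₁F₁(8; 9; t)/2

E[X^4] = D^4[M](0) = 1/2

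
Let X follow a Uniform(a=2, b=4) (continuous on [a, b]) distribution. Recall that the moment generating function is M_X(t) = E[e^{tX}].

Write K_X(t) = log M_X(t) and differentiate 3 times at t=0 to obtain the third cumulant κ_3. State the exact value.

κ_3 = K′′′(0) = 0

M_X(t) = (e^(4*t) - e^(2*t))/(2*t)
K_X(t) = log M_X(t) = -log(t) + log(e^(4*t) - e^(2*t)) - log(2)
K′(t) = (4*t*e^(2*t) - 2*t - e^(2*t) + 1)/(t*e^(2*t) - t)
K′′(t) = (-4*t^2*e^(2*t) + e^(4*t) - 2*e^(2*t) + 1)/(t^2*e^(4*t) - 2*t^2*e^(2*t) + t^2)
K′′′(t) = (8*t^3*e^(4*t) + 8*t^3*e^(2*t) - 2*e^(6*t) + 6*e^(4*t) - 6*e^(2*t) + 2)/(t^3*e^(6*t) - 3*t^3*e^(4*t) + 3*t^3*e^(2*t) - t^3)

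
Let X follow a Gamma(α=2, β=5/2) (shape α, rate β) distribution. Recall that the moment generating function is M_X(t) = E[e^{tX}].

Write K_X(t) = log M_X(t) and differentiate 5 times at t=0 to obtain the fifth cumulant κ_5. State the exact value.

M_X(t) = 25/(4*(5/2 - t)^2)
K_X(t) = log M_X(t) = -2*log(5/2 - t) - 2*log(2) + 2*log(5)
D^5[K](t) = -1536/(32*t^5 - 400*t^4 + 2000*t^3 - 5000*t^2 + 6250*t - 3125)

κ_5 = D^5[K](0) = 1536/3125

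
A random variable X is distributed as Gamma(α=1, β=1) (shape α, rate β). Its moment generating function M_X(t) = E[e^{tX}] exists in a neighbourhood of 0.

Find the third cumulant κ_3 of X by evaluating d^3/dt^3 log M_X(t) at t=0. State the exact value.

M_X(t) = 1/(1 - t)
K_X(t) = log M_X(t) = -log(1 - t)
D^3[K](t) = -2/(t^3 - 3*t^2 + 3*t - 1)

κ_3 = D^3[K](0) = 2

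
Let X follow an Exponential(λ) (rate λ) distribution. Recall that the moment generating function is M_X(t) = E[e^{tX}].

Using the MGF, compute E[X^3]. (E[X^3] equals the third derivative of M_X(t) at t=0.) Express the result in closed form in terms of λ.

E[X^3] = M′′′(0) = 6/λ^3

M_X(t) = λ/(λ - t)
M′(t) = λ/(λ^2 - 2*λ*t + t^2)
M′′(t) = -2*λ/(-λ^3 + 3*λ^2*t - 3*λ*t^2 + t^3)
M′′′(t) = 6*λ/(λ^4 - 4*λ^3*t + 6*λ^2*t^2 - 4*λ*t^3 + t^4)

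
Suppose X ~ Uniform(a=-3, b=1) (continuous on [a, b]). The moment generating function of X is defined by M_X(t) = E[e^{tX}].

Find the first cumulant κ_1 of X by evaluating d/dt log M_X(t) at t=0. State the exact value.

M_X(t) = (e^(t) - e^(-3*t))/(4*t)
K_X(t) = log M_X(t) = -log(t) + log(e^(t) - e^(-3*t)) - 2*log(2)
K^(1)(t) = (t*e^(4*t) + 3*t - e^(4*t) + 1)/(t*e^(4*t) - t)

κ_1 = K^(1)(0) = -1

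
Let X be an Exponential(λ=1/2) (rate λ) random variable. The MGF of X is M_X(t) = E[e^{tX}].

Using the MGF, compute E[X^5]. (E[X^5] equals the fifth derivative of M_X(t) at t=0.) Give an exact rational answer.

E[X^5] = d^5M/dt^5 |_{t=0} = 3840

M_X(t) = 1/(2*(1/2 - t))
dM/dt = 2/(4*t^2 - 4*t + 1)
d^2M/dt^2 = -8/(8*t^3 - 12*t^2 + 6*t - 1)
d^3M/dt^3 = 48/(16*t^4 - 32*t^3 + 24*t^2 - 8*t + 1)
d^4M/dt^4 = -384/(32*t^5 - 80*t^4 + 80*t^3 - 40*t^2 + 10*t - 1)
d^5M/dt^5 = 3840/(64*t^6 - 192*t^5 + 240*t^4 - 160*t^3 + 60*t^2 - 12*t + 1)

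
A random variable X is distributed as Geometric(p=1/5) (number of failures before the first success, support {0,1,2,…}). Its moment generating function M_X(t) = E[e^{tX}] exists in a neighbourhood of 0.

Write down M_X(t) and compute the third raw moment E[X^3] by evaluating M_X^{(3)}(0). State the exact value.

M_X(t) = 1/(5*(1 - 4*e^(t)/5))
dM/dt = 4*e^(t)/(16*e^(2*t) - 40*e^(t) + 25)
d^2M/dt^2 = (-16*e^(2*t) - 20*e^(t))/(64*e^(3*t) - 240*e^(2*t) + 300*e^(t) - 125)
d^3M/dt^3 = (64*e^(3*t) + 320*e^(2*t) + 100*e^(t))/(256*e^(4*t) - 1280*e^(3*t) + 2400*e^(2*t) - 2000*e^(t) + 625)

E[X^3] = d^3M/dt^3 |_{t=0} = 484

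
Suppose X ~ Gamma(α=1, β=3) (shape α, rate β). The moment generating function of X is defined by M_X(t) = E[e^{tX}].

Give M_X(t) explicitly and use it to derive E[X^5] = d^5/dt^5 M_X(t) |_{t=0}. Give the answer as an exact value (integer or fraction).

M_X(t) = 3/(3 - t)
M′(t) = 3/(t^2 - 6*t + 9)
M′′(t) = -6/(t^3 - 9*t^2 + 27*t - 27)
M′′′(t) = 18/(t^4 - 12*t^3 + 54*t^2 - 108*t + 81)
M′′′′(t) = -72/(t^5 - 15*t^4 + 90*t^3 - 270*t^2 + 405*t - 243)
M′′′′′(t) = 360/(t^6 - 18*t^5 + 135*t^4 - 540*t^3 + 1215*t^2 - 1458*t + 729)

E[X^5] = M′′′′′(0) = 40/81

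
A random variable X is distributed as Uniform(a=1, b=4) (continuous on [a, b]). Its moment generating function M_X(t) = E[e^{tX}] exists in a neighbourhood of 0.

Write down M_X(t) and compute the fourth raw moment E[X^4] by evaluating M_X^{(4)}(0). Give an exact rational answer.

E[X^4] = M^(4)(0) = 341/5

M_X(t) = (e^(4*t) - e^(t))/(3*t)
M^(4)(t) = (256*t^4*e^(4*t) - t^4*e^(t) - 256*t^3*e^(4*t) + 4*t^3*e^(t) + 192*t^2*e^(4*t) - 12*t^2*e^(t) - 96*t*e^(4*t) + 24*t*e^(t) + 24*e^(4*t) - 24*e^(t))/(3*t^5)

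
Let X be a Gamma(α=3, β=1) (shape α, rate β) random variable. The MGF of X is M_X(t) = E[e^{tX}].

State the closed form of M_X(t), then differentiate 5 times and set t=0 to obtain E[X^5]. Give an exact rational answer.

M_X(t) = (1 - t)^(-3)
M′(t) = 3/(t^4 - 4*t^3 + 6*t^2 - 4*t + 1)
M′′(t) = -12/(t^5 - 5*t^4 + 10*t^3 - 10*t^2 + 5*t - 1)
M′′′(t) = 60/(t^6 - 6*t^5 + 15*t^4 - 20*t^3 + 15*t^2 - 6*t + 1)
M′′′′(t) = -360/(t^7 - 7*t^6 + 21*t^5 - 35*t^4 + 35*t^3 - 21*t^2 + 7*t - 1)
M′′′′′(t) = 2520/(t^8 - 8*t^7 + 28*t^6 - 56*t^5 + 70*t^4 - 56*t^3 + 28*t^2 - 8*t + 1)

E[X^5] = M′′′′′(0) = 2520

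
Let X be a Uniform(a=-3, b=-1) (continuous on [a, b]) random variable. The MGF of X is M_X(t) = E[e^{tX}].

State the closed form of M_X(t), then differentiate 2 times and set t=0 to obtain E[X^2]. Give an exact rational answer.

M_X(t) = (e^(-t) - e^(-3*t))/(2*t)
dM/dt = (-t*e^(2*t) + 3*t - e^(2*t) + 1)*e^(-3*t)/(2*t^2)
d^2M/dt^2 = (t^2*e^(2*t) - 9*t^2 + 2*t*e^(2*t) - 6*t + 2*e^(2*t) - 2)*e^(-3*t)/(2*t^3)

E[X^2] = d^2M/dt^2 |_{t=0} = 13/3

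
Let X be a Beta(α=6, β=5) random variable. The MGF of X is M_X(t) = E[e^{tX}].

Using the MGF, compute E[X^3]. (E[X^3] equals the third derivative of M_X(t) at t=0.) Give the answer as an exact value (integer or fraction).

M_X(t) = ₁F₁(6; 11; t)
D^3[M](t) = 28*₁F₁(9; 14; t)/143

E[X^3] = D^3[M](0) = 28/143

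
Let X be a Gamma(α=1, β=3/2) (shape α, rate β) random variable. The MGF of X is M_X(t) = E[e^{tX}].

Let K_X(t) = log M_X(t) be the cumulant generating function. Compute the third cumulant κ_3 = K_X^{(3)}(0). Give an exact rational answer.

M_X(t) = 3/(2*(3/2 - t))
K_X(t) = log M_X(t) = -log(3/2 - t) - log(2) + log(3)
K′(t) = -2/(2*t - 3)
K′′(t) = 4/(4*t^2 - 12*t + 9)
K′′′(t) = -16/(8*t^3 - 36*t^2 + 54*t - 27)

κ_3 = K′′′(0) = 16/27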